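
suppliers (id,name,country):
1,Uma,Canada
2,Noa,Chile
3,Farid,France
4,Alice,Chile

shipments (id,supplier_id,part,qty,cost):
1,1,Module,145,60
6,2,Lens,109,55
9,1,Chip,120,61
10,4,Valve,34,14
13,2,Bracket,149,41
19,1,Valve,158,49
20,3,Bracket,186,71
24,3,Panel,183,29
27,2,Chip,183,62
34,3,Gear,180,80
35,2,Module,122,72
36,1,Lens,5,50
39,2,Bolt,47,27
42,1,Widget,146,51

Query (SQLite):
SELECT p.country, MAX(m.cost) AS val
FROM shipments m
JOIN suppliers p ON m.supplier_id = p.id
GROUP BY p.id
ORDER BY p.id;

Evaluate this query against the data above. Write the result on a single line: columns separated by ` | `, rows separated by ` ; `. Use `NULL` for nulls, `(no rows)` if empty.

Join each shipments row to its suppliers via supplier_id.
Group joined rows by suppliers.id; compute MAX(m.cost) per group.
  1: ids {1, 9, 19, 36, 42} → MAX(m.cost)=61
  2: ids {6, 13, 27, 35, 39} → MAX(m.cost)=72
  3: ids {20, 24, 34} → MAX(m.cost)=80
  4: ids {10} → MAX(m.cost)=14

Canada | 61 ; Chile | 72 ; France | 80 ; Chile | 14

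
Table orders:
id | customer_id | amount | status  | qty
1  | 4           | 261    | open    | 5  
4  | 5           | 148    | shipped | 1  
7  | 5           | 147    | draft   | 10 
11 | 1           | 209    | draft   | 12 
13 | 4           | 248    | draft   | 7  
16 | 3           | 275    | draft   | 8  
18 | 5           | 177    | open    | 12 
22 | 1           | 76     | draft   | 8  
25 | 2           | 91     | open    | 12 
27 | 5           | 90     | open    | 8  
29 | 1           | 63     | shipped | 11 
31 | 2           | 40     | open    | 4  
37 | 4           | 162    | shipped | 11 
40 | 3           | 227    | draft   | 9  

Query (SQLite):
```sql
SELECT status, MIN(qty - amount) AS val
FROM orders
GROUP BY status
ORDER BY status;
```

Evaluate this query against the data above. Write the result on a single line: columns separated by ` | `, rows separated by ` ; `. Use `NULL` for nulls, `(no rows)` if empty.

For each row compute qty - amount.
Group by status; take MIN of the expression per group.
  draft: ids {7, 11, 13, 16, 22, 40} → MIN(qty - amount)=-267
  open: ids {1, 18, 25, 27, 31} → MIN(qty - amount)=-256
  shipped: ids {4, 29, 37} → MIN(qty - amount)=-151

draft | -267 ; open | -256 ; shipped | -151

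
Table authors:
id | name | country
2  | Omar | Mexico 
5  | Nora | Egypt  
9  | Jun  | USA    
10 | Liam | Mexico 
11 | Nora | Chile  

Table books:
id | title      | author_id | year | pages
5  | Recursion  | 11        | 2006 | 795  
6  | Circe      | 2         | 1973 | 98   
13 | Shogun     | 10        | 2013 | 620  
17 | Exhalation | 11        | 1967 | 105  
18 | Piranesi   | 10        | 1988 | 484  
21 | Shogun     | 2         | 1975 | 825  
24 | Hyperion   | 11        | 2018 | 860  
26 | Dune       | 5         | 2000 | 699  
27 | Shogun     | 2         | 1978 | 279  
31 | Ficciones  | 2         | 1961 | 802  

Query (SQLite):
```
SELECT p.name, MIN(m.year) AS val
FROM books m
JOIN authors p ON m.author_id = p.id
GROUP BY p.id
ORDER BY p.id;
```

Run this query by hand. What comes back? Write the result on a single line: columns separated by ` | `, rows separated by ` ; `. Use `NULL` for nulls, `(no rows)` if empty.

Omar | 1961 ; Nora | 2000 ; Liam | 1988 ; Nora | 1967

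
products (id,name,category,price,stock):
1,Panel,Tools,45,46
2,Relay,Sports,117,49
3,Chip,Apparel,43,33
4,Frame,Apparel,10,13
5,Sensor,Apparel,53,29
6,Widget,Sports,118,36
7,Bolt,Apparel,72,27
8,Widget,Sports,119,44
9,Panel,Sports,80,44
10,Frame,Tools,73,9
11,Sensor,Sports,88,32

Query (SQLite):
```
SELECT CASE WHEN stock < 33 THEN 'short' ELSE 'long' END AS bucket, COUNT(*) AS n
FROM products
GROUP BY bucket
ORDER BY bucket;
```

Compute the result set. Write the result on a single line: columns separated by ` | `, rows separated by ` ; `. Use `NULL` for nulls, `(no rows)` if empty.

Bucket rows by stock < 33 → 'short' else 'long'; count each bucket.

long | 6 ; short | 5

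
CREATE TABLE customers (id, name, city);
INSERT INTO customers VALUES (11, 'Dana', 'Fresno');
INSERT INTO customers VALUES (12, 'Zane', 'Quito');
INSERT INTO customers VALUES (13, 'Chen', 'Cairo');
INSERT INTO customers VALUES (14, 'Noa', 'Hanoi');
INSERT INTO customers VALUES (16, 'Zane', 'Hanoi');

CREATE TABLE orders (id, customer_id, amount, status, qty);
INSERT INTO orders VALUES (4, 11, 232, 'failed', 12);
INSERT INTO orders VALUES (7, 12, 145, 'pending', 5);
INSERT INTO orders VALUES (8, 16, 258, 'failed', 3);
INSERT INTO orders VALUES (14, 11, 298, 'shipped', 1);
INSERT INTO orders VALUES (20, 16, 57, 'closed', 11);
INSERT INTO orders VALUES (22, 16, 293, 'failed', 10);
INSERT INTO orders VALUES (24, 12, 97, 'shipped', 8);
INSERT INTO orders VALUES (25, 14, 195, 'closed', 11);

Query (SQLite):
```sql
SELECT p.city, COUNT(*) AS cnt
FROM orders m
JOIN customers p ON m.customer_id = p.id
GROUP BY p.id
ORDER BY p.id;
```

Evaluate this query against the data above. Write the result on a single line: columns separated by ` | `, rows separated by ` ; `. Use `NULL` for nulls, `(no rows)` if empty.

Fresno | 2 ; Quito | 2 ; Hanoi | 1 ; Hanoi | 3

Join each orders row to its customers via customer_id.
Group joined rows by customers.id; compute COUNT(*) per group.
  11: ids {4, 14} → COUNT(*)=2
  12: ids {7, 24} → COUNT(*)=2
  14: ids {25} → COUNT(*)=1
  16: ids {8, 20, 22} → COUNT(*)=3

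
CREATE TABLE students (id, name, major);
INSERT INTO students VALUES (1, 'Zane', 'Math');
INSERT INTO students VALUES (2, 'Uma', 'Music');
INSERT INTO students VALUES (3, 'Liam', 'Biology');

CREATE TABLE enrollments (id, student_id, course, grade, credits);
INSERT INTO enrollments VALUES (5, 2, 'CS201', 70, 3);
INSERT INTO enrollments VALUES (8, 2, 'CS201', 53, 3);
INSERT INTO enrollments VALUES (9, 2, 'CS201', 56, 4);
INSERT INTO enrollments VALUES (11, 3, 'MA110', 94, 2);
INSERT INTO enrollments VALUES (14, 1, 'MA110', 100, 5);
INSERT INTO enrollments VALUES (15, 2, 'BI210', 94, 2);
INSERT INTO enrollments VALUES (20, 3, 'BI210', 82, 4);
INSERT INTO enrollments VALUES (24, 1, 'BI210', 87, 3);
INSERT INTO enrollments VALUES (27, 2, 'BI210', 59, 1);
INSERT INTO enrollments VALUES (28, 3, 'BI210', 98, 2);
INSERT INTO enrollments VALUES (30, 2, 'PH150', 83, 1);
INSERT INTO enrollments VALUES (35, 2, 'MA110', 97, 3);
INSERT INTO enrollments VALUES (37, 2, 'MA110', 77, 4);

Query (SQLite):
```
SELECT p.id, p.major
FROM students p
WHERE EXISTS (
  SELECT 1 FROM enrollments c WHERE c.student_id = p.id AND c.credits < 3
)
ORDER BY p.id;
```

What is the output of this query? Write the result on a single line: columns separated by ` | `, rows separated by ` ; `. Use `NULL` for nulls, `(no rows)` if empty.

For each students row, check whether any enrollments with matching student_id has credits < 3.
Keep rows where that is true.

2 | Music ; 3 | Biology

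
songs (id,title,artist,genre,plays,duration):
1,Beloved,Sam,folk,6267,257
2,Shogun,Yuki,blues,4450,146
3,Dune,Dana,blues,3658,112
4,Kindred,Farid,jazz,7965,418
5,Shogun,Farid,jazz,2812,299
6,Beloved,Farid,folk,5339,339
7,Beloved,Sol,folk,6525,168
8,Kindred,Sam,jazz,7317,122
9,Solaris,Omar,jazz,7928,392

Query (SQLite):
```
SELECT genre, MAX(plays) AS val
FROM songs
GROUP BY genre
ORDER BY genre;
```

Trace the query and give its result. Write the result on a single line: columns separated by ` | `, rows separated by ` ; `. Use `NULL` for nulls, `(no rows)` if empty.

blues | 4450 ; folk | 6525 ; jazz | 7965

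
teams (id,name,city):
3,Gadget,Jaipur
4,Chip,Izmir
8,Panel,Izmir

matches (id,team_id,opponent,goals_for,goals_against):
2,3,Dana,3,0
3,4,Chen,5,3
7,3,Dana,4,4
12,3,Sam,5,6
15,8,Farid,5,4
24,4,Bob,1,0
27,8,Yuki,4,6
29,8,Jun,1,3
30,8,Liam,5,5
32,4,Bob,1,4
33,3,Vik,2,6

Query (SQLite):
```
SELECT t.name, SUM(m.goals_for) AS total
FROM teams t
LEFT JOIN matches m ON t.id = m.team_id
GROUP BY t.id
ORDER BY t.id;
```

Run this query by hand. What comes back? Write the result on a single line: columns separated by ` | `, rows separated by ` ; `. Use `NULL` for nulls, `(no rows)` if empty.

Gadget | 14 ; Chip | 7 ; Panel | 15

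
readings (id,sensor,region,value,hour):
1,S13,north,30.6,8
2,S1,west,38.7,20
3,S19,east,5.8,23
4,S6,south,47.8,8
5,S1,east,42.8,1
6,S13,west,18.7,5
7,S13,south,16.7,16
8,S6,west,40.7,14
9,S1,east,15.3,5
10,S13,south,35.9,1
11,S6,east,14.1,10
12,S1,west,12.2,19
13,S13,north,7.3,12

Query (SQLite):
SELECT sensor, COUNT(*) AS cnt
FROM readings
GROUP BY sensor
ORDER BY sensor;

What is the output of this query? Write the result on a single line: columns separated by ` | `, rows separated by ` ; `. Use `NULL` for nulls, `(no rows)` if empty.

Partition readings by sensor; compute COUNT(*) within each group.
  S1: ids {2, 5, 9, 12} → COUNT(*)=4
  S13: ids {1, 6, 7, 10, 13} → COUNT(*)=5
  S19: ids {3} → COUNT(*)=1
  S6: ids {4, 8, 11} → COUNT(*)=3

S1 | 4 ; S13 | 5 ; S19 | 1 ; S6 | 3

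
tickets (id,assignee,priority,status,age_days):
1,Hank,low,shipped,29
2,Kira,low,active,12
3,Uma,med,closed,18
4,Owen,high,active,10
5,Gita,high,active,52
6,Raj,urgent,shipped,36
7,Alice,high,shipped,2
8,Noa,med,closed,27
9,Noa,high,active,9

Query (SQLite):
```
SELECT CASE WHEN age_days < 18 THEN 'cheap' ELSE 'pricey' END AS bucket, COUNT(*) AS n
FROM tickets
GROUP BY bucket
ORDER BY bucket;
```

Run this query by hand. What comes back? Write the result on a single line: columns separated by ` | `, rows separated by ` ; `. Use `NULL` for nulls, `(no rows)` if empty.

cheap | 4 ; pricey | 5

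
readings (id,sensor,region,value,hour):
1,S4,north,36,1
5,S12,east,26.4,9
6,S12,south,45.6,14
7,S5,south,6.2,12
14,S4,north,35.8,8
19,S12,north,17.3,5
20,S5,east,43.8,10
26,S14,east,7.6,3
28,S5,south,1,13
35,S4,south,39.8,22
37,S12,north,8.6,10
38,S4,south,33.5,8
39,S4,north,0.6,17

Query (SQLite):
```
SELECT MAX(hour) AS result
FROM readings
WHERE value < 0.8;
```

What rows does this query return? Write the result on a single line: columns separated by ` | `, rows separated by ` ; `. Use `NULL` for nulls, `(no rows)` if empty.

17

Rows where value < 0.8 → hour values: [17].
MAX of non-NULL values = 17.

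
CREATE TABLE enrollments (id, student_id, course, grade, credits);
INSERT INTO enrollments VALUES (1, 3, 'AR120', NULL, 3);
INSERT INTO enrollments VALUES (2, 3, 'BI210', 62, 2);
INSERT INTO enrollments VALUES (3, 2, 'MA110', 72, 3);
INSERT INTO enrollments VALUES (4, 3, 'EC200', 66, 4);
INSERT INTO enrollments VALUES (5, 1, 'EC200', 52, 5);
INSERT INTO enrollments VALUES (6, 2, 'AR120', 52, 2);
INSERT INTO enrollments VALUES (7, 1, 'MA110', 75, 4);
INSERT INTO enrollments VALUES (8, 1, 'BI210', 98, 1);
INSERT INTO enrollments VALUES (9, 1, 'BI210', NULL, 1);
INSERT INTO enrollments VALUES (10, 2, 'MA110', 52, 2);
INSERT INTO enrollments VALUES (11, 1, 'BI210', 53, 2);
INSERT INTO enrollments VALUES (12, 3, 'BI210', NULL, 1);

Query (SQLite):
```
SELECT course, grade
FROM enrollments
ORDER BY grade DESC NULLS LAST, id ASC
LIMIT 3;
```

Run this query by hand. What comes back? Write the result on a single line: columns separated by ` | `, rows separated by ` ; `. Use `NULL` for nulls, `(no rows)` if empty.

BI210 | 98 ; MA110 | 75 ; MA110 | 72

Sort by grade desc, tiebreak id asc: (98, id=8), (75, id=7), (72, id=3), (66, id=4), (62, id=2), (53, id=11) …. Take first 3.
NULLS LAST: NULL grade rows go after all non-NULL rows (among themselves ordered by id asc).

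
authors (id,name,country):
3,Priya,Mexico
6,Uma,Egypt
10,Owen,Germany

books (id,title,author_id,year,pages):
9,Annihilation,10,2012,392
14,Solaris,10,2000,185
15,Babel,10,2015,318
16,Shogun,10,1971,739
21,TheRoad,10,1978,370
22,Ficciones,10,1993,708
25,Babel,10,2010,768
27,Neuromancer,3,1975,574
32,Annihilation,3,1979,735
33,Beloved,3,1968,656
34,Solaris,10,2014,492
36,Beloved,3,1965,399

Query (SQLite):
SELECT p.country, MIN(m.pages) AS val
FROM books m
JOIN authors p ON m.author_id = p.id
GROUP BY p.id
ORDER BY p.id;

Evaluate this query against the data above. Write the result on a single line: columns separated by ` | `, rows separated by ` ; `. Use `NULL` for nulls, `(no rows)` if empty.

Mexico | 399 ; Germany | 185

Join each books row to its authors via author_id.
Group joined rows by authors.id; compute MIN(m.pages) per group.
  3: ids {27, 32, 33, 36} → MIN(m.pages)=399
  10: ids {9, 14, 15, 16, 21, 22, 25, 34} → MIN(m.pages)=185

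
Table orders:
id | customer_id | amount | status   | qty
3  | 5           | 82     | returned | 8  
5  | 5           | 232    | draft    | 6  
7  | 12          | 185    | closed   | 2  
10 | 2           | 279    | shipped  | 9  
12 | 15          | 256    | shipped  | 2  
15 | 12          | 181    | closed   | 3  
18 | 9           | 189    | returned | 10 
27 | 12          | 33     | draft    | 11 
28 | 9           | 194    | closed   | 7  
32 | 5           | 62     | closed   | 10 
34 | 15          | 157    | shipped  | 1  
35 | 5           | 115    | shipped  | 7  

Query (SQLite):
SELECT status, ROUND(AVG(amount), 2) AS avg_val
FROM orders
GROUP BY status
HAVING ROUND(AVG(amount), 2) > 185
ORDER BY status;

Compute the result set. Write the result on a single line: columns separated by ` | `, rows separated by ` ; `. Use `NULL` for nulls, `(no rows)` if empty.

shipped | 201.75

Partition orders by status; compute ROUND(AVG(amount), 2) within each group.
HAVING: keep groups where ROUND(AVG(amount), 2) > 185.
  closed: ids {7, 15, 28, 32} → ROUND(AVG(amount), 2)=155.5
  draft: ids {5, 27} → ROUND(AVG(amount), 2)=132.5
  returned: ids {3, 18} → ROUND(AVG(amount), 2)=135.5
  shipped: ids {10, 12, 34, 35} → ROUND(AVG(amount), 2)=201.75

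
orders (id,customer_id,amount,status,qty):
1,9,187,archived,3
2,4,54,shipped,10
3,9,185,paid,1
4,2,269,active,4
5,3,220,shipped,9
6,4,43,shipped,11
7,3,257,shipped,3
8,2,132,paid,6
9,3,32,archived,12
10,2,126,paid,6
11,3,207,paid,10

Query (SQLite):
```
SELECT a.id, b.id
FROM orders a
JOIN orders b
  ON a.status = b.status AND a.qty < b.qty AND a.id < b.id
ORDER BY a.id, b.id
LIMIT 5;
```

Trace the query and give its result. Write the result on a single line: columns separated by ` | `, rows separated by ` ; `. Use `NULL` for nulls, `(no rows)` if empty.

1 | 9 ; 2 | 6 ; 3 | 8 ; 3 | 10 ; 3 | 11

Pairs (a,b) with same status, a.qty < b.qty, a.id < b.id.
status groups: active:{4} archived:{1,9} paid:{3,8,10,11} shipped:{2,5,6,7}
Ordered by (a.id, b.id); first 5.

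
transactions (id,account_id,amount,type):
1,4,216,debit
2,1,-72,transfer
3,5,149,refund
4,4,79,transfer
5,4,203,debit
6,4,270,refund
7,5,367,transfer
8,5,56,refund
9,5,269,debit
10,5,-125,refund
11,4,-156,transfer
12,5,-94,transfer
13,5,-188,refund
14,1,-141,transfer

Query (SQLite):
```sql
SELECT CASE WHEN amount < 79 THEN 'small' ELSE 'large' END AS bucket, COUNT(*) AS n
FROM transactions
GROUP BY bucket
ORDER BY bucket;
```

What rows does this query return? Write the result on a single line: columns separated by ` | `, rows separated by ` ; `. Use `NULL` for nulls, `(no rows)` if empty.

large | 7 ; small | 7

Bucket rows by amount < 79 → 'small' else 'large'; count each bucket.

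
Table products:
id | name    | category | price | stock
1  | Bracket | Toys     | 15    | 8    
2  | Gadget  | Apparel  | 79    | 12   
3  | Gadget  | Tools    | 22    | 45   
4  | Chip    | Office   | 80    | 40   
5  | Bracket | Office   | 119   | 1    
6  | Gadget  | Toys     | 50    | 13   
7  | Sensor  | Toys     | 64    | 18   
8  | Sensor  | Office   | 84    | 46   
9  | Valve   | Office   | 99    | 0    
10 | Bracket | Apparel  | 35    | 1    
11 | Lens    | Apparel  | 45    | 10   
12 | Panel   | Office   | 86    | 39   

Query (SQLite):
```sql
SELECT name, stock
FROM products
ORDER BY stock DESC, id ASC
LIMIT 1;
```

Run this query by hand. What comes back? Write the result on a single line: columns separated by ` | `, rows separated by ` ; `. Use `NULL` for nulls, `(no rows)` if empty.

Sensor | 46

Sort by stock desc, tiebreak id asc: (46, id=8), (45, id=3), (40, id=4), (39, id=12) …. Take first 1.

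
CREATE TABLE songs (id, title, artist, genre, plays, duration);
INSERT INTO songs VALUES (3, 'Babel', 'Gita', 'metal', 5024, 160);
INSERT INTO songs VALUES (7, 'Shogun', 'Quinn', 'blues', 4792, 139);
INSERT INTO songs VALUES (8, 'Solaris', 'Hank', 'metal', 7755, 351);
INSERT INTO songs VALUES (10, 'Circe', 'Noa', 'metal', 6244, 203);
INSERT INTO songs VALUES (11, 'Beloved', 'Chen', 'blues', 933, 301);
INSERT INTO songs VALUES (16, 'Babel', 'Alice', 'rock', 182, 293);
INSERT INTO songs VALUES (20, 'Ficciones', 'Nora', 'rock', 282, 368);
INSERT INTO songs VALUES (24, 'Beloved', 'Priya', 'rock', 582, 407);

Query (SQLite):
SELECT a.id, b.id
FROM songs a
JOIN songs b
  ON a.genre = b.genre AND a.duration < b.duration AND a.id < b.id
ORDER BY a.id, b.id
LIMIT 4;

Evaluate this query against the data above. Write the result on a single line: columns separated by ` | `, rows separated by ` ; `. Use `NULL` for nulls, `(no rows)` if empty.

3 | 8 ; 3 | 10 ; 7 | 11 ; 16 | 20

Pairs (a,b) with same genre, a.duration < b.duration, a.id < b.id.
genre groups: blues:{7,11} metal:{3,8,10} rock:{16,20,24}
Ordered by (a.id, b.id); first 4.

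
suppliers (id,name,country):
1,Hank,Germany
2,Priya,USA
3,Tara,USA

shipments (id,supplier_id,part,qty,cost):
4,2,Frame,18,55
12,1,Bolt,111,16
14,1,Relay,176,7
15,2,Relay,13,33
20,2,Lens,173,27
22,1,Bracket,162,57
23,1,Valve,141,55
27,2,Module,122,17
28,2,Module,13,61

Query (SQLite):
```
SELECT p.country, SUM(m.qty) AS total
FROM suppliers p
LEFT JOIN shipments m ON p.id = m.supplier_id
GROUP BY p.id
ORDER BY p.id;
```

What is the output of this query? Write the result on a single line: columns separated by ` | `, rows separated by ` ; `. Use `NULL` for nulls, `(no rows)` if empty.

LEFT JOIN keeps every suppliers row; unmatched ones get NULL for shipments columns.
Group by suppliers.id and compute SUM(m.qty). SUM over an all-NULL group is NULL.
  1: ids {12, 14, 22, 23} → SUM(m.qty)=590
  2: ids {4, 15, 20, 27, 28} → SUM(m.qty)=339
  3: ids {—} → SUM(m.qty)=NULL

Germany | 590 ; USA | 339 ; USA | NULL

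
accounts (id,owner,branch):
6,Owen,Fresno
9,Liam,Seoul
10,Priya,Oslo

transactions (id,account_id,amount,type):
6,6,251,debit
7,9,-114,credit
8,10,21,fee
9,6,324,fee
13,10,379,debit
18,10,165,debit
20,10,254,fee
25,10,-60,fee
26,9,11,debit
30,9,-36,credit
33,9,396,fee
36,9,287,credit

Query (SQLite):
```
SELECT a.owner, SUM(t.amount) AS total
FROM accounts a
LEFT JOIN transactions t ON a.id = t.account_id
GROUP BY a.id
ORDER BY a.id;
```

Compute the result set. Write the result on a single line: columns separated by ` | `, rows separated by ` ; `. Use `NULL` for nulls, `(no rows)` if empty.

LEFT JOIN keeps every accounts row; unmatched ones get NULL for transactions columns.
Group by accounts.id and compute SUM(t.amount). SUM over an all-NULL group is NULL.
  6: ids {6, 9} → SUM(t.amount)=575
  9: ids {7, 26, 30, 33, 36} → SUM(t.amount)=544
  10: ids {8, 13, 18, 20, 25} → SUM(t.amount)=759

Owen | 575 ; Liam | 544 ; Priya | 759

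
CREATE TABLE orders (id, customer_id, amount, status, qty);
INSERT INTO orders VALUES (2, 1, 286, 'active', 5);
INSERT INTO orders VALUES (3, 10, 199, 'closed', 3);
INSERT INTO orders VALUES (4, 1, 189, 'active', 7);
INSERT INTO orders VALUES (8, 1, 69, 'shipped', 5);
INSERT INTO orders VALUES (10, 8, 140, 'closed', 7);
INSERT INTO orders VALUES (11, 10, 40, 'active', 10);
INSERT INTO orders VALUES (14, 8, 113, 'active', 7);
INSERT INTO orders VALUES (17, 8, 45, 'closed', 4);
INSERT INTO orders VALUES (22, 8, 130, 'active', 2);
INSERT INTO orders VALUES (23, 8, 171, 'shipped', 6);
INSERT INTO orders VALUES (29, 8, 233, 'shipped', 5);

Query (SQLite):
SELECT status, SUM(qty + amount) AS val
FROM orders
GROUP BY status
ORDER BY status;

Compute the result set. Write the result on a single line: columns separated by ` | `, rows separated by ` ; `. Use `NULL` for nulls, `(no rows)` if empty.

For each row compute qty + amount.
Group by status; take SUM of the expression per group.
  active: ids {2, 4, 11, 14, 22} → SUM(qty + amount)=789
  closed: ids {3, 10, 17} → SUM(qty + amount)=398
  shipped: ids {8, 23, 29} → SUM(qty + amount)=489

active | 789 ; closed | 398 ; shipped | 489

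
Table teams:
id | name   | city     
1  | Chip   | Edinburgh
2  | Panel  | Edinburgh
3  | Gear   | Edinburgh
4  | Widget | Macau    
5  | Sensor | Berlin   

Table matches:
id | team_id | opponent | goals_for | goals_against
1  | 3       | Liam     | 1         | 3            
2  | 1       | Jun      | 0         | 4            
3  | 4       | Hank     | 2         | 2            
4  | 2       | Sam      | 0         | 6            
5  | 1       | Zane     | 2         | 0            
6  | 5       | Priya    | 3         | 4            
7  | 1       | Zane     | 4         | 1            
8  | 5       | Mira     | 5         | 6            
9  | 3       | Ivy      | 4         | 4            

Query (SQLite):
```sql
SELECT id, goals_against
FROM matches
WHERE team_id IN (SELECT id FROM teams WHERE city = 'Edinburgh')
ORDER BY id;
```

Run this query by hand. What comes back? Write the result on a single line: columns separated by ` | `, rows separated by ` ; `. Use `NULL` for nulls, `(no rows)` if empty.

Inner query: teams.id where city = 'Edinburgh'.
Outer: keep matches rows whose team_id is in that set.
Inner query → {1, 2, 3}

1 | 3 ; 2 | 4 ; 4 | 6 ; 5 | 0 ; 7 | 1 ; 9 | 4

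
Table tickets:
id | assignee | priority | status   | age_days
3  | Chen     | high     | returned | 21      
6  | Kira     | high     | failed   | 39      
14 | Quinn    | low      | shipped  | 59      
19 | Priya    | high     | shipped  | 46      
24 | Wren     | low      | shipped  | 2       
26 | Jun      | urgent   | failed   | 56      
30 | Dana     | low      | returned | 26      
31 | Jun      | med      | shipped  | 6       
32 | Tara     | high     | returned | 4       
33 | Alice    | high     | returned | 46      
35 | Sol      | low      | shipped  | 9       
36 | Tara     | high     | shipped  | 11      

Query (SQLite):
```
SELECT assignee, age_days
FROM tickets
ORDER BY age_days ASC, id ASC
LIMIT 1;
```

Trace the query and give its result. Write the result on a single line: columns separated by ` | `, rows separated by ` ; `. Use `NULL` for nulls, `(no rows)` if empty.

Sort by age_days asc, tiebreak id asc: (2, id=24), (4, id=32), (6, id=31), (9, id=35) …. Take first 1.

Wren | 2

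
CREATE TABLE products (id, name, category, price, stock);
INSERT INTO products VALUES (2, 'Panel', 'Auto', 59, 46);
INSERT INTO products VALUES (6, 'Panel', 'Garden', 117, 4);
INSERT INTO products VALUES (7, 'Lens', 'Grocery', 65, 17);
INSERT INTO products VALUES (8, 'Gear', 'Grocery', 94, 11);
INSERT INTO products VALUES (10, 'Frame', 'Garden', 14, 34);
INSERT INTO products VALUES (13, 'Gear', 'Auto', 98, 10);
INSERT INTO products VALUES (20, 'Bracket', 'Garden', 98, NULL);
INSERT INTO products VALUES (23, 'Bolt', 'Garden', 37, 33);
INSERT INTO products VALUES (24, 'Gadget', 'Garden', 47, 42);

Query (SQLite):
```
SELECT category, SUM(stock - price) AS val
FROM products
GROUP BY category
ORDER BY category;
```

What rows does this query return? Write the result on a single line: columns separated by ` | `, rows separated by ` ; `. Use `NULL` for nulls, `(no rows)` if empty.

For each row compute stock - price.
Group by category; take SUM of the expression per group.
  Auto: ids {2, 13} → SUM(stock - price)=-101
  Garden: ids {6, 10, 20, 23, 24} → SUM(stock - price)=-102
  Grocery: ids {7, 8} → SUM(stock - price)=-131

Auto | -101 ; Garden | -102 ; Grocery | -131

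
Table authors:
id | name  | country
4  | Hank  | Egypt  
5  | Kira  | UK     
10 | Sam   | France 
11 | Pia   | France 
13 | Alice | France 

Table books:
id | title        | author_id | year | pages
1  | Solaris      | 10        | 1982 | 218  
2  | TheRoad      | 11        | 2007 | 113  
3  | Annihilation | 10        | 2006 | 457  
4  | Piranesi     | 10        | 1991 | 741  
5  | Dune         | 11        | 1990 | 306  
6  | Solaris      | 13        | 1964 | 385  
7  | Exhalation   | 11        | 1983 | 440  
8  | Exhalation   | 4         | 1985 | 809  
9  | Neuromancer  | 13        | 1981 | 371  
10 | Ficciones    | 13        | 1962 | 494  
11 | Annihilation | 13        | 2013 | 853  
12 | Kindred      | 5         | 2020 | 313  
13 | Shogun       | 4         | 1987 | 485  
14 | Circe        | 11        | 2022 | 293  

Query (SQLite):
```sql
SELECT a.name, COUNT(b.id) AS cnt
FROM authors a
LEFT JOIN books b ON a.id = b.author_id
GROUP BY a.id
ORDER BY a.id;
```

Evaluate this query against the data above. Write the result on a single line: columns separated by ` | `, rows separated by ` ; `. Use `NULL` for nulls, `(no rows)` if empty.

LEFT JOIN keeps every authors row; unmatched ones get NULL for books columns.
Group by authors.id and compute COUNT(b.id). COUNT(col) of an all-NULL group is 0.
  4: ids {8, 13} → COUNT(b.id)=2
  5: ids {12} → COUNT(b.id)=1
  10: ids {1, 3, 4} → COUNT(b.id)=3
  11: ids {2, 5, 7, 14} → COUNT(b.id)=4
  13: ids {6, 9, 10, 11} → COUNT(b.id)=4

Hank | 2 ; Kira | 1 ; Sam | 3 ; Pia | 4 ; Alice | 4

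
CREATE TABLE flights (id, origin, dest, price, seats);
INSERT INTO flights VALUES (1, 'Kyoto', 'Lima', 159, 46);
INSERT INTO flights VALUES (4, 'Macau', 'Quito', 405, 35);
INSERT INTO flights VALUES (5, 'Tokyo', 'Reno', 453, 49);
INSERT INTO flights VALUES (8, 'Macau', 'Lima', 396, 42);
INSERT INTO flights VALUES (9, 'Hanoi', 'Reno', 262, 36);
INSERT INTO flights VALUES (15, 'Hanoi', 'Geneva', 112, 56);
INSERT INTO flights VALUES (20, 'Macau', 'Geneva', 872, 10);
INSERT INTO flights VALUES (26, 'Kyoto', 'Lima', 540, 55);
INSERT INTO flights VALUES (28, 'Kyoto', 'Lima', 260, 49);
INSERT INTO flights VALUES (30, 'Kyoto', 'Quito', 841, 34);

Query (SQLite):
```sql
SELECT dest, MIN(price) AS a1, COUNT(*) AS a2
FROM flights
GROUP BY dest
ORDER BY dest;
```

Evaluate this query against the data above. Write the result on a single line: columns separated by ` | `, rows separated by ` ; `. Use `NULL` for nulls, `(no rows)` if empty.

Geneva | 112 | 2 ; Lima | 159 | 4 ; Quito | 405 | 2 ; Reno | 262 | 2

Group flights by dest.
Per group compute: MIN(price), COUNT(*).
  Geneva: ids {15, 20} → MIN(price)=112, COUNT(*)=2
  Lima: ids {1, 8, 26, 28} → MIN(price)=159, COUNT(*)=4
  Quito: ids {4, 30} → MIN(price)=405, COUNT(*)=2
  Reno: ids {5, 9} → MIN(price)=262, COUNT(*)=2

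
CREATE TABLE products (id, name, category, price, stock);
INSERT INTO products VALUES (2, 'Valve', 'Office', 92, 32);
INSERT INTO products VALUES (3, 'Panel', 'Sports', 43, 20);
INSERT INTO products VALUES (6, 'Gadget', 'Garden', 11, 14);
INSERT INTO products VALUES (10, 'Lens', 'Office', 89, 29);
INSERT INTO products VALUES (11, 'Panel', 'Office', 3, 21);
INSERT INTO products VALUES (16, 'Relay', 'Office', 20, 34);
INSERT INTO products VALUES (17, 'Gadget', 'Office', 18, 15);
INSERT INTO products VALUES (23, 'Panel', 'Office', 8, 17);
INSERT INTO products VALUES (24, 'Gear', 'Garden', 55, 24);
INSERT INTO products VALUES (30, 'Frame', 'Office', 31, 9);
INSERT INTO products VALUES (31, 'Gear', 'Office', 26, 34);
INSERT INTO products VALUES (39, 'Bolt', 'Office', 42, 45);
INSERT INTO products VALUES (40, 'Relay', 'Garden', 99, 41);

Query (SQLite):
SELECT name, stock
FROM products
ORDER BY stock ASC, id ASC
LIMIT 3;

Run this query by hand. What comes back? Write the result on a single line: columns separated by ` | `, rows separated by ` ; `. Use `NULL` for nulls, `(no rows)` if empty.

Frame | 9 ; Gadget | 14 ; Gadget | 15

Sort by stock asc, tiebreak id asc: (9, id=30), (14, id=6), (15, id=17), (17, id=23), (20, id=3), (21, id=11) …. Take first 3.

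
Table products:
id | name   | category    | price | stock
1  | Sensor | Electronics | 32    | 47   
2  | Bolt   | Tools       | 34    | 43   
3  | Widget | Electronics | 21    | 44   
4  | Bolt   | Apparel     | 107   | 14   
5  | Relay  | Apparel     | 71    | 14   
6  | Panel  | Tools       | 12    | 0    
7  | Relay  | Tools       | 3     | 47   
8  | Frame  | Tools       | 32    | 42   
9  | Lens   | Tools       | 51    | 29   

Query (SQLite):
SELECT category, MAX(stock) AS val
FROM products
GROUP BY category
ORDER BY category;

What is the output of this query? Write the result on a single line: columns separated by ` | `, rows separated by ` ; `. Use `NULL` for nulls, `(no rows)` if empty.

Apparel | 14 ; Electronics | 47 ; Tools | 47

Partition products by category; compute MAX(stock) within each group.
  Apparel: ids {4, 5} → MAX(stock)=14
  Electronics: ids {1, 3} → MAX(stock)=47
  Tools: ids {2, 6, 7, 8, 9} → MAX(stock)=47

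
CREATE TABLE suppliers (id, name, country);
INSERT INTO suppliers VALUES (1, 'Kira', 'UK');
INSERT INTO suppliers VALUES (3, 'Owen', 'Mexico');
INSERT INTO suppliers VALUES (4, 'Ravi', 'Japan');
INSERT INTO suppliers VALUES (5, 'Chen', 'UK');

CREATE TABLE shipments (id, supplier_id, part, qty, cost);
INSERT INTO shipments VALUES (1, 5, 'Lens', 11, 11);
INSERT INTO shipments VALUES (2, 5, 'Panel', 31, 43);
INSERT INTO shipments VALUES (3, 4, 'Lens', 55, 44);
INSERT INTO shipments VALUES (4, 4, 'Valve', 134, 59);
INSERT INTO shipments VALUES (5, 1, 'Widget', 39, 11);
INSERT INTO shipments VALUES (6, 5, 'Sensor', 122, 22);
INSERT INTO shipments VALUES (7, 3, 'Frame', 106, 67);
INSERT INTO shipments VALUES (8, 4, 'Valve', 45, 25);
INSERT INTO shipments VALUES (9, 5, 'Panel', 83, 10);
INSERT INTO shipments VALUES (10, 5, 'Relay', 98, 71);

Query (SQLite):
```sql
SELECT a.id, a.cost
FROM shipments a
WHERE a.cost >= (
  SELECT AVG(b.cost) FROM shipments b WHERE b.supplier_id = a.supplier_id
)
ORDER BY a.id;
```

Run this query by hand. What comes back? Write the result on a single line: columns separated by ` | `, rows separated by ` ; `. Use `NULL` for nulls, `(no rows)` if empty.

For each shipments row a, compute AVG(cost) over rows sharing a.supplier_id.
Keep row a if a.cost >= that per-group AVG.
  supplier_id=1: AVG(cost) = 11.0
  supplier_id=3: AVG(cost) = 67.0
  supplier_id=4: AVG(cost) = 42.666667
  supplier_id=5: AVG(cost) = 31.4

2 | 43 ; 3 | 44 ; 4 | 59 ; 5 | 11 ; 7 | 67 ; 10 | 71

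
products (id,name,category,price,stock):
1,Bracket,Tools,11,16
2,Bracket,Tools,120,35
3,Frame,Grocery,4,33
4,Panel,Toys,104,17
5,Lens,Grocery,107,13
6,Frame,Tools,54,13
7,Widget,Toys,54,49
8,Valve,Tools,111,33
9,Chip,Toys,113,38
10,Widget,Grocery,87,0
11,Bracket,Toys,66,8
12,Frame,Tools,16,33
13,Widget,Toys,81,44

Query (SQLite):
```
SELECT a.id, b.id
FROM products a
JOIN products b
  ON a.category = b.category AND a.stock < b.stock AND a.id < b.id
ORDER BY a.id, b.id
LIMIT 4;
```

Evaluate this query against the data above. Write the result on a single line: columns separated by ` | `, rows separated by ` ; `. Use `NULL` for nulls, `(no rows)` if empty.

1 | 2 ; 1 | 8 ; 1 | 12 ; 4 | 7

Pairs (a,b) with same category, a.stock < b.stock, a.id < b.id.
category groups: Grocery:{3,5,10} Tools:{1,2,6,8,12} Toys:{4,7,9,11,13}
Ordered by (a.id, b.id); first 4.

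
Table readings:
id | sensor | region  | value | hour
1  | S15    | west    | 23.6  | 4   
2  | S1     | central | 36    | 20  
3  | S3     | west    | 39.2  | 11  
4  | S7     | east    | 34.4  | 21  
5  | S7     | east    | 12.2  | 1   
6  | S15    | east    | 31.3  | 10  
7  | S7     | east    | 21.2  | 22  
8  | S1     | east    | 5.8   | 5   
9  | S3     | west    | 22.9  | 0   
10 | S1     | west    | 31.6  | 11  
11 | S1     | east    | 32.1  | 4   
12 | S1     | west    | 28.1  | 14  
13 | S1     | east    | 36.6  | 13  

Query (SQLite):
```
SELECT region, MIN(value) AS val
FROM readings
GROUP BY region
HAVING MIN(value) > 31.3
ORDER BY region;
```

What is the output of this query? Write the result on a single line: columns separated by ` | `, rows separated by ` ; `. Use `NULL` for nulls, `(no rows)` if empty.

Partition readings by region; compute MIN(value) within each group.
HAVING: keep groups where MIN(value) > 31.3.
  central: ids {2} → MIN(value)=36
  east: ids {4, 5, 6, 7, 8, 11, 13} → MIN(value)=5.8
  west: ids {1, 3, 9, 10, 12} → MIN(value)=22.9

central | 36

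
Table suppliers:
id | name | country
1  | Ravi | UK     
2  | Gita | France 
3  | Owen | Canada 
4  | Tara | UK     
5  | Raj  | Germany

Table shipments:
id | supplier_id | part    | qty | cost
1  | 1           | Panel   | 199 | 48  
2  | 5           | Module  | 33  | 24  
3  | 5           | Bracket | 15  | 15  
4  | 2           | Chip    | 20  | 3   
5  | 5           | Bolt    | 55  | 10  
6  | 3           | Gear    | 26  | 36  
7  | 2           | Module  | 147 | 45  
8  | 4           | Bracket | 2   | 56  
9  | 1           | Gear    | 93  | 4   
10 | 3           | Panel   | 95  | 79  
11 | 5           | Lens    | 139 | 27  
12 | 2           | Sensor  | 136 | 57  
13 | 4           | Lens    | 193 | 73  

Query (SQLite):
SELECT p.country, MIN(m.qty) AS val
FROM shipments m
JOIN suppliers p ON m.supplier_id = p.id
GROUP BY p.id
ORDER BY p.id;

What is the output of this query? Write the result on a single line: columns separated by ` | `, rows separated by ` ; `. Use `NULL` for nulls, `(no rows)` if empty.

UK | 93 ; France | 20 ; Canada | 26 ; UK | 2 ; Germany | 15

Join each shipments row to its suppliers via supplier_id.
Group joined rows by suppliers.id; compute MIN(m.qty) per group.
  1: ids {1, 9} → MIN(m.qty)=93
  2: ids {4, 7, 12} → MIN(m.qty)=20
  3: ids {6, 10} → MIN(m.qty)=26
  4: ids {8, 13} → MIN(m.qty)=2
  5: ids {2, 3, 5, 11} → MIN(m.qty)=15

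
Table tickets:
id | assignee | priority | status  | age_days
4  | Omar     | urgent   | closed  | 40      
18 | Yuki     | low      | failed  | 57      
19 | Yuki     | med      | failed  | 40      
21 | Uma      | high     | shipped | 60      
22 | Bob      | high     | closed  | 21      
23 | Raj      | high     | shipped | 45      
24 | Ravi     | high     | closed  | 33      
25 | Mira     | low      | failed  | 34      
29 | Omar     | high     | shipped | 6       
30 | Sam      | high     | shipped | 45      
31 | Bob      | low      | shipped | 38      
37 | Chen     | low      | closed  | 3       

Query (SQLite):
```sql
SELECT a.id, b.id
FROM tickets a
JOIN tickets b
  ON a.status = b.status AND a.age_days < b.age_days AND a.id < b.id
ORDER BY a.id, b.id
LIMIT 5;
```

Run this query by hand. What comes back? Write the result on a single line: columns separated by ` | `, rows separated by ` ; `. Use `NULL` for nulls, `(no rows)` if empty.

22 | 24 ; 29 | 30 ; 29 | 31

Pairs (a,b) with same status, a.age_days < b.age_days, a.id < b.id.
status groups: closed:{4,22,24,37} failed:{18,19,25} shipped:{21,23,29,30,31}
Ordered by (a.id, b.id); first 5.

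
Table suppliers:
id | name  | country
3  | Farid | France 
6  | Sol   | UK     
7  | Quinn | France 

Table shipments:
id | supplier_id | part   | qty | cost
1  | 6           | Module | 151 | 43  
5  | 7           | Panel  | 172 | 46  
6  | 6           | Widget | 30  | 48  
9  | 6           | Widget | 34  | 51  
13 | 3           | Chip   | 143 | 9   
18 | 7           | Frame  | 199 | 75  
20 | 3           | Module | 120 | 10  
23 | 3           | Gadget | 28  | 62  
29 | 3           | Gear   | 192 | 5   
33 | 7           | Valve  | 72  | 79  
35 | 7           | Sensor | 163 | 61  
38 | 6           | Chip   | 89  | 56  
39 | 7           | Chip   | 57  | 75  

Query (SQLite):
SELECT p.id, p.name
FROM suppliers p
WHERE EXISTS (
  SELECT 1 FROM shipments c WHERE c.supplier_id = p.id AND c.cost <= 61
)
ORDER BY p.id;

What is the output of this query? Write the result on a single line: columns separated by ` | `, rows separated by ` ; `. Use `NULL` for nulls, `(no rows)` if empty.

3 | Farid ; 6 | Sol ; 7 | Quinn

For each suppliers row, check whether any shipments with matching supplier_id has cost <= 61.
Keep rows where that is true.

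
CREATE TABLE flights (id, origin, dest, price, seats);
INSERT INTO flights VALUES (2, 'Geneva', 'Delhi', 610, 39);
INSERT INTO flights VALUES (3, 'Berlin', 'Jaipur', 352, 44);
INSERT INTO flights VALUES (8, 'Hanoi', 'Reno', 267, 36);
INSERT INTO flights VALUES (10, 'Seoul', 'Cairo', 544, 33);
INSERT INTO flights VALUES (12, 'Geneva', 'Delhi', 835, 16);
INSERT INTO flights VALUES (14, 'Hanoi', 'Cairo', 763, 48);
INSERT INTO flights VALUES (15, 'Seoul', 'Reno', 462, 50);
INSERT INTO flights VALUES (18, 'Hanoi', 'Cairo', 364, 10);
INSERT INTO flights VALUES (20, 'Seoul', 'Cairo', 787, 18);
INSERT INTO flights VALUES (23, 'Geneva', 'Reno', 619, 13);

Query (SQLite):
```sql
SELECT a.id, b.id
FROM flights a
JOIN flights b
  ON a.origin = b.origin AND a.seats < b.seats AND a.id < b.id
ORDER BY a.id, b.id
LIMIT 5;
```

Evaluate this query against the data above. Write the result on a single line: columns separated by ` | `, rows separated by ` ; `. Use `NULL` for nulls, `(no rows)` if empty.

Pairs (a,b) with same origin, a.seats < b.seats, a.id < b.id.
origin groups: Berlin:{3} Geneva:{2,12,23} Hanoi:{8,14,18} Seoul:{10,15,20}
Ordered by (a.id, b.id); first 5.

8 | 14 ; 10 | 15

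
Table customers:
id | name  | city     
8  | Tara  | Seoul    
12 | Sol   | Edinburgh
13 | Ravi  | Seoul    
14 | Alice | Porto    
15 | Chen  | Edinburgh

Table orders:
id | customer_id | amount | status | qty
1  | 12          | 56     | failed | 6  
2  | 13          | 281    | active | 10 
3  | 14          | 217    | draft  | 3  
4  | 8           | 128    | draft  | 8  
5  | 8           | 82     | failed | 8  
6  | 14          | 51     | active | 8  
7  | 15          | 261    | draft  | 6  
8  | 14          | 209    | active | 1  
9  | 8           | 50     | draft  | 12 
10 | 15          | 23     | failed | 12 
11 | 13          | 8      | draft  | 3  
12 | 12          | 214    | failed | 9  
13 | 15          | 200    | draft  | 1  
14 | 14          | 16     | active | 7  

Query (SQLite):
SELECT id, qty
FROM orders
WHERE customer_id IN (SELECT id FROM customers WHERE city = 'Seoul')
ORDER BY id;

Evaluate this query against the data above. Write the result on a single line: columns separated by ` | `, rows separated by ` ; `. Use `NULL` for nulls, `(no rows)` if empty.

2 | 10 ; 4 | 8 ; 5 | 8 ; 9 | 12 ; 11 | 3

Inner query: customers.id where city = 'Seoul'.
Outer: keep orders rows whose customer_id is in that set.
Inner query → {8, 13}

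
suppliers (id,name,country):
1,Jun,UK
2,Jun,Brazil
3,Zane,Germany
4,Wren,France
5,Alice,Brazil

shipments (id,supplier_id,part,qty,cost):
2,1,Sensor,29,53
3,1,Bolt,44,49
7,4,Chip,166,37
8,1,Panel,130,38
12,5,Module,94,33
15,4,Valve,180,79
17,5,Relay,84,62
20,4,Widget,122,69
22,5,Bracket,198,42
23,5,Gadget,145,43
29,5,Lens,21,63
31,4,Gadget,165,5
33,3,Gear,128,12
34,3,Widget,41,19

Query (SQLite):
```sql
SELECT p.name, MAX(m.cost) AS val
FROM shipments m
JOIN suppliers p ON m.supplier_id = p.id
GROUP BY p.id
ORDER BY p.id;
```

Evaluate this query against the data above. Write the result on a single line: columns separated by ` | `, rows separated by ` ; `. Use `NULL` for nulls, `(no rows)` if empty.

Jun | 53 ; Zane | 19 ; Wren | 79 ; Alice | 63

Join each shipments row to its suppliers via supplier_id.
Group joined rows by suppliers.id; compute MAX(m.cost) per group.
  1: ids {2, 3, 8} → MAX(m.cost)=53
  3: ids {33, 34} → MAX(m.cost)=19
  4: ids {7, 15, 20, 31} → MAX(m.cost)=79
  5: ids {12, 17, 22, 23, 29} → MAX(m.cost)=63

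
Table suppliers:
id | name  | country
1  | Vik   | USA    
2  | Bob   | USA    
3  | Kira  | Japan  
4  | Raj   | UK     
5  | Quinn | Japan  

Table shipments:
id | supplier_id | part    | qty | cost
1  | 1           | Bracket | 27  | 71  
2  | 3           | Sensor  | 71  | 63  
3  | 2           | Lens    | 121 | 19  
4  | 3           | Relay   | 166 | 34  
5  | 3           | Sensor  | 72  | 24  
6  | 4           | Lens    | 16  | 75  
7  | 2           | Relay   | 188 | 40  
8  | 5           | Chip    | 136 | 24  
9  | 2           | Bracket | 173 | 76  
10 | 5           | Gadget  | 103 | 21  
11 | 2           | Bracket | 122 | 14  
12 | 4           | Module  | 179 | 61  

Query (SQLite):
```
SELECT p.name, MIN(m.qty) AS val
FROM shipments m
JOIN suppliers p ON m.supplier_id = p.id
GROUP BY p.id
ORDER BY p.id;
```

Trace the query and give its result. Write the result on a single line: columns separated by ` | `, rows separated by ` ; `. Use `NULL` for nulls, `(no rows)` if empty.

Join each shipments row to its suppliers via supplier_id.
Group joined rows by suppliers.id; compute MIN(m.qty) per group.
  1: ids {1} → MIN(m.qty)=27
  2: ids {3, 7, 9, 11} → MIN(m.qty)=121
  3: ids {2, 4, 5} → MIN(m.qty)=71
  4: ids {6, 12} → MIN(m.qty)=16
  5: ids {8, 10} → MIN(m.qty)=103

Vik | 27 ; Bob | 121 ; Kira | 71 ; Raj | 16 ; Quinn | 103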